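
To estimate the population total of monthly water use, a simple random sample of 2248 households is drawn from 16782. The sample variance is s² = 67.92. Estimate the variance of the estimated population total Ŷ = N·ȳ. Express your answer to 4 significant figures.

7.369 × 10^6

Var(Ŷ) = N²·Var(ȳ) = N²·(1 − n/N)·s²/n.
f = 2248/16782 = 0.13395304; Var(ȳ) = 0.86604696·67.92/2248 = 0.02616633.
Var(Ŷ) = 16782² · 0.02616633 = 7.3693681 × 10^6.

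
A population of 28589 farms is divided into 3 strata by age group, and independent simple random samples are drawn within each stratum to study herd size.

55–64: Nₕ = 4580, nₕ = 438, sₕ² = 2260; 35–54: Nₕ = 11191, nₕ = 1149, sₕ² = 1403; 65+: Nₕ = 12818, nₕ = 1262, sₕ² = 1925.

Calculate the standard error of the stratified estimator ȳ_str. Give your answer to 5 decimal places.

0.75106

Var(ȳ_str) = Σₕ Wₕ²(1 − fₕ)sₕ²/nₕ with Wₕ = Nₕ/N, N = 28589.
55–64: Wₕ = 0.16020148; term = 0.16020148²·(1 − 0.09563319)·2260/438 = 0.11976005.
35–54: Wₕ = 0.39144426; term = 0.39144426²·(1 − 0.10267179)·1403/1149 = 0.16789155.
65+: Wₕ = 0.44835426; term = 0.44835426²·(1 − 0.09845530)·1925/1262 = 0.27644023.
Sum = 0.56409183.
SE = √(0.56409183) = 0.75106.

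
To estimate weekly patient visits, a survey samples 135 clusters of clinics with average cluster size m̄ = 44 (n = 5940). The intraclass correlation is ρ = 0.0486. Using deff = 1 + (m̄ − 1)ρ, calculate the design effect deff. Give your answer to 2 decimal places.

3.09

deff = 1 + (44 − 1)·0.0486 = 1 + 2.0898 = 3.0898.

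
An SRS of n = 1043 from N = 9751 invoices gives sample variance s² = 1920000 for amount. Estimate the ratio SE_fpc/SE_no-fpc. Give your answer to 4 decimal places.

0.9450

f = n/N = 1043/9751 = 0.10696339.
SE_no-fpc = √(s²/n) = 42.905055; SE_fpc = √((1−f)s²/n) = 40.54554.
Ratio = √(1−f) = 0.94500614.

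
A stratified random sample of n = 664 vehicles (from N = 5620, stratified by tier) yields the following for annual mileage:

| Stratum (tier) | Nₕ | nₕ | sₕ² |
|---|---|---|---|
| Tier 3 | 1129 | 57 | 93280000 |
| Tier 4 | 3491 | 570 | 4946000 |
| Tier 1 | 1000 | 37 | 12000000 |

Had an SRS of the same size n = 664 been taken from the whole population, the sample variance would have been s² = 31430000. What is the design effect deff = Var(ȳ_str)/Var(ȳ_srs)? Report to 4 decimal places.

1.8063

Var(ȳ_str) = Σ Wₕ²(1−fₕ)sₕ²/nₕ with Wₕ = Nₕ/5620:
  Tier 3: (1129/5620)²·(1−57/1129)·93280000/57 = 62708.986
  Tier 4: (3491/5620)²·(1−570/3491)·4946000/570 = 2801.4833
  Tier 1: (1000/5620)²·(1−37/1000)·12000000/37 = 9888.5628
  → Var(ȳ_str) = 75399.032.
Var(ȳ_srs) = (1 − 664/5620)·31430000/664 = 41741.811.
deff = 75399.032 / 41741.811 = 1.8063.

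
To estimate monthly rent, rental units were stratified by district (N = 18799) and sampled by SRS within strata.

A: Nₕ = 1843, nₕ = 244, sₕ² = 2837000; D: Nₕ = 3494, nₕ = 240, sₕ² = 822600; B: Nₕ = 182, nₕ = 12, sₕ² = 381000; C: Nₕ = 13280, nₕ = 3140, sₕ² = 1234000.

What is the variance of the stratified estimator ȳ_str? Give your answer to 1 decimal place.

Var(ȳ_str) = Σₕ Wₕ²(1 − fₕ)sₕ²/nₕ with Wₕ = Nₕ/N, N = 18799.
A: Wₕ = 0.09803713; term = 0.09803713²·(1 − 0.13239284)·2837000/244 = 96.955804.
D: Wₕ = 0.18586095; term = 0.18586095²·(1 − 0.06868918)·822600/240 = 110.26773.
B: Wₕ = 0.00968137; term = 0.00968137²·(1 − 0.06593407)·381000/12 = 2.7796783.
C: Wₕ = 0.70642055; term = 0.70642055²·(1 − 0.23644578)·1234000/3140 = 149.7449.
Sum = 359.74811.

359.7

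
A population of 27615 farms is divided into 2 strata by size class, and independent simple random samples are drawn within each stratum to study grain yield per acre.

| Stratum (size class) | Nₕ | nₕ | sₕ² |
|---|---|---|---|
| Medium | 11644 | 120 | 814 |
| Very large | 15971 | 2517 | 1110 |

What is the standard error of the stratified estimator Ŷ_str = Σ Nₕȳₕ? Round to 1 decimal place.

Var(Ŷ_str) = Σₕ Nₕ²(1 − fₕ)sₕ²/nₕ.
Medium: 11644²·(1 − 120/11644)·814/120 = 9.1022468 × 10^8.
Very large: 15971²·(1 − 2517/15971)·1110/2517 = 9.4759617 × 10^7.
Sum = 1.0049843 × 10^9.
SE = √(1.0049843 × 10^9) = 31701.5.

31701.5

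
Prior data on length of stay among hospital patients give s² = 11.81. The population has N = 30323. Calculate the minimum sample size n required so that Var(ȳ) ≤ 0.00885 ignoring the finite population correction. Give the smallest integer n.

Without fpc, n₀ = s²/D = 11.81/0.00885 = 1334.4633.
Rounding up, n = 1335.

1335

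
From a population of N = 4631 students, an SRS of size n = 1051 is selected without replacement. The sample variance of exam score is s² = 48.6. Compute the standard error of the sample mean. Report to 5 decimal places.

Under SRS without replacement, Var(ȳ) = (1 − f)·s²/n with f = n/N = 1051/4631 = 0.22694882.
Var(ȳ) = (1 − 0.22694882)·48.6/1051 = 0.77305118·0.046241675 = 0.035747181.
SE(ȳ) = √(0.035747181) = 0.18907.

0.18907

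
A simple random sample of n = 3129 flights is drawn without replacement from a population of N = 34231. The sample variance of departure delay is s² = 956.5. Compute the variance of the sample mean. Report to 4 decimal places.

0.2777

Under SRS without replacement, Var(ȳ) = (1 − f)·s²/n with f = n/N = 3129/34231 = 0.09140837.
Var(ȳ) = (1 − 0.09140837)·956.5/3129 = 0.90859163·0.30568872 = 0.27774621.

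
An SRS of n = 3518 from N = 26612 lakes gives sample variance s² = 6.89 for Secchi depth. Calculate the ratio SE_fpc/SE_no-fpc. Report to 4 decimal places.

f = n/N = 3518/26612 = 0.13219600.
SE_no-fpc = √(s²/n) = 0.044254934; SE_fpc = √((1−f)s²/n) = 0.041226125.
Ratio = √(1−f) = 0.93155998.

0.9316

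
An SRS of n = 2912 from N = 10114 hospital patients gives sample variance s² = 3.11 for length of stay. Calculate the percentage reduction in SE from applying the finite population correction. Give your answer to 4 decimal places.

f = n/N = 2912/10114 = 0.28791774.
SE_no-fpc = √(s²/n) = 0.032680185; SE_fpc = √((1−f)s²/n) = 0.027577163.
Ratio = √(1−f) = 0.84384967. Reduction = 100·(1 − 0.84384967) = 15.6150%.

15.6150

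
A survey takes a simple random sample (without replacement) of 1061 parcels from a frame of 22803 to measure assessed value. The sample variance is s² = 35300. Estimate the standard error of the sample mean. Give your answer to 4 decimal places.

5.6323

Under SRS without replacement, Var(ȳ) = (1 − f)·s²/n with f = n/N = 1061/22803 = 0.04652897.
Var(ȳ) = (1 − 0.04652897)·35300/1061 = 0.95347103·33.2705 = 31.722458.
SE(ȳ) = √(31.722458) = 5.6323.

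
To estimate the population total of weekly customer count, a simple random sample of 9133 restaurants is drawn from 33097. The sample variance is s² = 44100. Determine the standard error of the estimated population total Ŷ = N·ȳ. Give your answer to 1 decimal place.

61885.2

Var(Ŷ) = N²·Var(ȳ) = N²·(1 − n/N)·s²/n.
f = 9133/33097 = 0.27594646; Var(ȳ) = 0.72405354·44100/9133 = 3.4961963.
Var(Ŷ) = 33097² · 3.4961963 = 3.8297733 × 10^9.
SE(Ŷ) = √(3.8297733 × 10^9) = 61885.2.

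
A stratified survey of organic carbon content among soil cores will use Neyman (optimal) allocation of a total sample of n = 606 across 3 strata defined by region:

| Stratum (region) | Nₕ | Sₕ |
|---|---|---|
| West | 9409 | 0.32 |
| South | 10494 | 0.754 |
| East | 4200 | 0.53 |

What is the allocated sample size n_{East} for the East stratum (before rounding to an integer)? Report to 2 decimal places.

Neyman allocation: nₕ = n·NₕSₕ / Σⱼ NⱼSⱼ.
Σ NⱼSⱼ = 9409·0.32 + 10494·0.754 + 4200·0.53 = 13149.356.
n_{East} = 606·4200·0.53 / 13149.356 = 102.59.

102.59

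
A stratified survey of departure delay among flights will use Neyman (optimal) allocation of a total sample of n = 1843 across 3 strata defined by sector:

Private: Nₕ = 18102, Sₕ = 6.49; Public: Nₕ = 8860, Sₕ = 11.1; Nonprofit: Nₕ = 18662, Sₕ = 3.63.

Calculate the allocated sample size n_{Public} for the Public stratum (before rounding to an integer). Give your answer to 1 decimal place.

639.2

Neyman allocation: nₕ = n·NₕSₕ / Σⱼ NⱼSⱼ.
Σ NⱼSⱼ = 18102·6.49 + 8860·11.1 + 18662·3.63 = 283571.04.
n_{Public} = 1843·8860·11.1 / 283571.04 = 639.2.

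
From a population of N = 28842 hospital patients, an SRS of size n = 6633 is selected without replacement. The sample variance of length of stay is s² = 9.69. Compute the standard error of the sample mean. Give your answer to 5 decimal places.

0.03354

Under SRS without replacement, Var(ȳ) = (1 − f)·s²/n with f = n/N = 6633/28842 = 0.22997712.
Var(ȳ) = (1 − 0.22997712)·9.69/6633 = 0.77002288·0.0014608774 = 0.0011249091.
SE(ȳ) = √(0.0011249091) = 0.03354.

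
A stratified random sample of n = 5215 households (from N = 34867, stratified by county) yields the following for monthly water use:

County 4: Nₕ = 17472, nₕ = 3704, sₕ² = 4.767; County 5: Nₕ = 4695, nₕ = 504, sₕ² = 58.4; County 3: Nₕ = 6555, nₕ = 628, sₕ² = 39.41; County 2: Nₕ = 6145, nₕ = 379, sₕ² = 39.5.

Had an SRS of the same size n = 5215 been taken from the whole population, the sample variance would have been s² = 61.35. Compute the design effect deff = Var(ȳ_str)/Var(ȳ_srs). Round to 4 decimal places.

0.7170

Var(ȳ_str) = Σ Wₕ²(1−fₕ)sₕ²/nₕ with Wₕ = Nₕ/34867:
  County 4: (17472/34867)²·(1−3704/17472)·4.767/3704 = 2.5465868 × 10^-4
  County 5: (4695/34867)²·(1−504/4695)·58.4/504 = 0.0018754539
  County 3: (6555/34867)²·(1−628/6555)·39.41/628 = 0.0020055119
  County 2: (6145/34867)²·(1−379/6145)·39.5/379 = 0.0030375627
  → Var(ȳ_str) = 0.0071731872.
Var(ȳ_srs) = (1 − 5215/34867)·61.35/5215 = 0.010004598.
deff = 0.0071731872 / 0.010004598 = 0.7170.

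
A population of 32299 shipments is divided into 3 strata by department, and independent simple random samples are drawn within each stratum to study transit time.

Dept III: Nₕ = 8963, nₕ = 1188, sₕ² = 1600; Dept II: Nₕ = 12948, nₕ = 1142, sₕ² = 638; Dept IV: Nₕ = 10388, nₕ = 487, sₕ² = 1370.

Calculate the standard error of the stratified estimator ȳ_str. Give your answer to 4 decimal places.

0.6702

Var(ȳ_str) = Σₕ Wₕ²(1 − fₕ)sₕ²/nₕ with Wₕ = Nₕ/N, N = 32299.
Dept III: Wₕ = 0.27750085; term = 0.27750085²·(1 − 0.13254491)·1600/1188 = 0.08996616.
Dept II: Wₕ = 0.40087928; term = 0.40087928²·(1 − 0.08819895)·638/1142 = 0.081861913.
Dept IV: Wₕ = 0.32161986; term = 0.32161986²·(1 − 0.04688102)·1370/487 = 0.27734763.
Sum = 0.4491757.
SE = √(0.4491757) = 0.6702.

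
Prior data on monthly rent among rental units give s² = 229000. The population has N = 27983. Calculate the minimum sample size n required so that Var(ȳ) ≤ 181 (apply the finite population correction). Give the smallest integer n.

1211

Without fpc, n₀ = s²/D = 229000/181 = 1265.1934.
With fpc, (1 − n/N)·s²/n ≤ D requires n ≥ n₀/(1 + n₀/N) = 1265.1934/(1 + 1265.1934/27983) = 1210.4647.
Rounding up, n = 1211.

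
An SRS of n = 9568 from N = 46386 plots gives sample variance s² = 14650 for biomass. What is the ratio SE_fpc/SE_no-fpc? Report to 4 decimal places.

0.8909

f = n/N = 9568/46386 = 0.20626913.
SE_no-fpc = √(s²/n) = 1.2373946; SE_fpc = √((1−f)s²/n) = 1.1024144.
Ratio = √(1−f) = 0.89091575.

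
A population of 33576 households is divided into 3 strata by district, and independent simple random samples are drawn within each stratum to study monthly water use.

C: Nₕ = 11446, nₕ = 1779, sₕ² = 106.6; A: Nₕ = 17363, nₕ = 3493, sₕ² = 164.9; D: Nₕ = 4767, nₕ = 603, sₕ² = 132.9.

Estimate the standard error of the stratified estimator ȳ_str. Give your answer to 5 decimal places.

Var(ȳ_str) = Σₕ Wₕ²(1 − fₕ)sₕ²/nₕ with Wₕ = Nₕ/N, N = 33576.
C: Wₕ = 0.34089826; term = 0.34089826²·(1 − 0.15542548)·106.6/1779 = 0.0058812387.
A: Wₕ = 0.51712533; term = 0.51712533²·(1 − 0.20117491)·164.9/3493 = 0.010084756.
D: Wₕ = 0.14197641; term = 0.14197641²·(1 − 0.12649465)·132.9/603 = 0.0038806603.
Sum = 0.019846655.
SE = √(0.019846655) = 0.14088.

0.14088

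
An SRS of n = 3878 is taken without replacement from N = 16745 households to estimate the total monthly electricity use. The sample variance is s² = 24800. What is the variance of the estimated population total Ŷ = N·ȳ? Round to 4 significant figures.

Var(Ŷ) = N²·Var(ȳ) = N²·(1 − n/N)·s²/n.
f = 3878/16745 = 0.23159152; Var(ȳ) = 0.76840848·24800/3878 = 4.9140099.
Var(Ŷ) = 16745² · 4.9140099 = 1.3778639 × 10^9.

1.378 × 10^9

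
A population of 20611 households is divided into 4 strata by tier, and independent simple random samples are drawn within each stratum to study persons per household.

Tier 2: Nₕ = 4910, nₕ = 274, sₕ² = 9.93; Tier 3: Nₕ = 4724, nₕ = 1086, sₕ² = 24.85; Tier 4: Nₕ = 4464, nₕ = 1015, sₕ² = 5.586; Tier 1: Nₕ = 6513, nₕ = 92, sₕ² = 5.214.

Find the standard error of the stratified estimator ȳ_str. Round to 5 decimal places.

Var(ȳ_str) = Σₕ Wₕ²(1 − fₕ)sₕ²/nₕ with Wₕ = Nₕ/N, N = 20611.
Tier 2: Wₕ = 0.23822231; term = 0.23822231²·(1 − 0.05580448)·9.93/274 = 0.0019418938.
Tier 3: Wₕ = 0.22919800; term = 0.22919800²·(1 − 0.22988992)·24.85/1086 = 9.2570162 × 10^-4.
Tier 4: Wₕ = 0.21658338; term = 0.21658338²·(1 − 0.22737455)·5.586/1015 = 1.9945923 × 10^-4.
Tier 1: Wₕ = 0.31599631; term = 0.31599631²·(1 − 0.01412559)·5.214/92 = 0.0055791601.
Sum = 0.0086462148.
SE = √(0.0086462148) = 0.09299.

0.09299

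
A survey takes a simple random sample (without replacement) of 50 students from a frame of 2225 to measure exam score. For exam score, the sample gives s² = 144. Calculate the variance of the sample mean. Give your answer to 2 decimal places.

Under SRS without replacement, Var(ȳ) = (1 − f)·s²/n with f = n/N = 50/2225 = 0.02247191.
Var(ȳ) = (1 − 0.02247191)·144/50 = 0.97752809·2.88 = 2.8152809.

2.82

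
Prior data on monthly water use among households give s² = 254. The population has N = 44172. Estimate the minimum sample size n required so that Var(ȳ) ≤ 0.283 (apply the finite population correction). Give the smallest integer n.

880

Without fpc, n₀ = s²/D = 254/0.283 = 897.5265.
With fpc, (1 − n/N)·s²/n ≤ D requires n ≥ n₀/(1 + n₀/N) = 897.5265/(1 + 897.5265/44172) = 879.6529.
Rounding up, n = 880.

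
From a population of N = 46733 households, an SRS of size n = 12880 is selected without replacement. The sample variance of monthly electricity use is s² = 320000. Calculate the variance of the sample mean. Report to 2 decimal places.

18.00

Under SRS without replacement, Var(ȳ) = (1 − f)·s²/n with f = n/N = 12880/46733 = 0.27560824.
Var(ȳ) = (1 − 0.27560824)·320000/12880 = 0.72439176·24.84472 = 17.997311.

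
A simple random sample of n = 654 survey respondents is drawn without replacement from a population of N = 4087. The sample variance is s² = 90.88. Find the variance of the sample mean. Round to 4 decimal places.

0.1167

Under SRS without replacement, Var(ȳ) = (1 − f)·s²/n with f = n/N = 654/4087 = 0.16001957.
Var(ȳ) = (1 − 0.16001957)·90.88/654 = 0.83998043·0.13896024 = 0.11672389.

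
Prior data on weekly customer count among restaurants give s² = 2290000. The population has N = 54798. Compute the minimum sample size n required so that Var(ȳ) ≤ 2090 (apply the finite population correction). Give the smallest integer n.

1075

Without fpc, n₀ = s²/D = 2290000/2090 = 1095.6938.
With fpc, (1 − n/N)·s²/n ≤ D requires n ≥ n₀/(1 + n₀/N) = 1095.6938/(1 + 1095.6938/54798) = 1074.2147.
Rounding up, n = 1075.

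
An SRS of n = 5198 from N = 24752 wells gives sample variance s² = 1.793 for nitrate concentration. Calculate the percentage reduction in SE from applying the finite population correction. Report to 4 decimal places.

11.1182

f = n/N = 5198/24752 = 0.21000323.
SE_no-fpc = √(s²/n) = 0.01857257; SE_fpc = √((1−f)s²/n) = 0.016507628.
Ratio = √(1−f) = 0.88881762. Reduction = 100·(1 − 0.88881762) = 11.1182%.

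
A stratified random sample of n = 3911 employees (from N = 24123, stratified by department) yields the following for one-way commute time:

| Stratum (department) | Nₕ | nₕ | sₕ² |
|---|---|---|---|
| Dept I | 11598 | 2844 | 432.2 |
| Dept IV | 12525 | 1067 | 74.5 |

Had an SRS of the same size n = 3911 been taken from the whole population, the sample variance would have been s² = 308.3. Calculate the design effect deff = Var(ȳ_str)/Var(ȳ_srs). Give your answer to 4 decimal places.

0.6621

Var(ȳ_str) = Σ Wₕ²(1−fₕ)sₕ²/nₕ with Wₕ = Nₕ/24123:
  Dept I: (11598/24123)²·(1−2844/11598)·432.2/2844 = 0.026514423
  Dept IV: (12525/24123)²·(1−1067/12525)·74.5/1067 = 0.017219311
  → Var(ȳ_str) = 0.043733734.
Var(ȳ_srs) = (1 − 3911/24123)·308.3/3911 = 0.06604861.
deff = 0.043733734 / 0.06604861 = 0.6621.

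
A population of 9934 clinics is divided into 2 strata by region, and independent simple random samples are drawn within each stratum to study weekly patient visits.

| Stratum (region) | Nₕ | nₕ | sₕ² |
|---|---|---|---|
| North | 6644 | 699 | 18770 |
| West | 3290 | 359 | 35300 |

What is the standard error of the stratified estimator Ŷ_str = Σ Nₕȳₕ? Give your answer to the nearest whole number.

44820

Var(Ŷ_str) = Σₕ Nₕ²(1 − fₕ)sₕ²/nₕ.
North: 6644²·(1 − 699/6644)·18770/699 = 1.0606414 × 10^9.
West: 3290²·(1 − 359/3290)·35300/359 = 9.4818258 × 10^8.
Sum = 2.008824 × 10^9.
SE = √(2.008824 × 10^9) = 44820.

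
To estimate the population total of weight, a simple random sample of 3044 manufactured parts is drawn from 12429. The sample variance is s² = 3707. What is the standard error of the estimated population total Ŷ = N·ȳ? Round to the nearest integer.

Var(Ŷ) = N²·Var(ȳ) = N²·(1 − n/N)·s²/n.
f = 3044/12429 = 0.24491110; Var(ȳ) = 0.75508890·3707/3044 = 0.91955144.
Var(Ŷ) = 12429² · 0.91955144 = 1.4205234 × 10^8.
SE(Ŷ) = √(1.4205234 × 10^8) = 11919.

11919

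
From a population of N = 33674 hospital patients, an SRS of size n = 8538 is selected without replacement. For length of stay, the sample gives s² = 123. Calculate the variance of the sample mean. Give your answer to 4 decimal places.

0.0108

Under SRS without replacement, Var(ȳ) = (1 − f)·s²/n with f = n/N = 8538/33674 = 0.25354873.
Var(ȳ) = (1 − 0.25354873)·123/8538 = 0.74645127·0.014406184 = 0.010753514.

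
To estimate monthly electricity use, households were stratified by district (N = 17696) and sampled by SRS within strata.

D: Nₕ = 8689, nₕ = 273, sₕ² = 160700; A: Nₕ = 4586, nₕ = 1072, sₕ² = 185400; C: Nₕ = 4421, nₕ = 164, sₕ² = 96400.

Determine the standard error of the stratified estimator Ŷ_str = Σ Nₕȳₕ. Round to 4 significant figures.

238500

Var(Ŷ_str) = Σₕ Nₕ²(1 − fₕ)sₕ²/nₕ.
D: 8689²·(1 − 273/8689)·160700/273 = 4.3045599 × 10^10.
A: 4586²·(1 − 1072/4586)·185400/1072 = 2.7870885 × 10^9.
C: 4421²·(1 − 164/4421)·96400/164 = 1.1062604 × 10^10.
Sum = 5.6895292 × 10^10.
SE = √(5.6895292 × 10^10) = 238500.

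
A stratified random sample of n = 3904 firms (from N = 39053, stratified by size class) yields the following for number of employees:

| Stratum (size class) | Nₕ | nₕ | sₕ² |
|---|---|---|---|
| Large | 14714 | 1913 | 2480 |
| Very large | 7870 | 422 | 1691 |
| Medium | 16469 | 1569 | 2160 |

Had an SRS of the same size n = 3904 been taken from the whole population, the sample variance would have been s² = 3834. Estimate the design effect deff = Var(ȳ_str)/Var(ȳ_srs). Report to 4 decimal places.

Var(ȳ_str) = Σ Wₕ²(1−fₕ)sₕ²/nₕ with Wₕ = Nₕ/39053:
  Large: (14714/39053)²·(1−1913/14714)·2480/1913 = 0.16010414
  Very large: (7870/39053)²·(1−422/7870)·1691/422 = 0.15400569
  Medium: (16469/39053)²·(1−1569/16469)·2160/1569 = 0.2215009
  → Var(ȳ_str) = 0.53561073.
Var(ȳ_srs) = (1 − 3904/39053)·3834/3904 = 0.8838954.
deff = 0.53561073 / 0.8838954 = 0.6060.

0.6060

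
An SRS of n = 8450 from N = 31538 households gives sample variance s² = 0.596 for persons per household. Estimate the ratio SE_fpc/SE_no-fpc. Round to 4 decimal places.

0.8556

f = n/N = 8450/31538 = 0.26793075.
SE_no-fpc = √(s²/n) = 0.0083983656; SE_fpc = √((1−f)s²/n) = 0.0071857294.
Ratio = √(1−f) = 0.85561045.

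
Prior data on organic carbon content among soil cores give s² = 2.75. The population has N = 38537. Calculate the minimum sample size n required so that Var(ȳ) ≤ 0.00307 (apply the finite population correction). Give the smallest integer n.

Without fpc, n₀ = s²/D = 2.75/0.00307 = 895.7655.
With fpc, (1 − n/N)·s²/n ≤ D requires n ≥ n₀/(1 + n₀/N) = 895.7655/(1 + 895.7655/38537) = 875.4170.
Rounding up, n = 876.

876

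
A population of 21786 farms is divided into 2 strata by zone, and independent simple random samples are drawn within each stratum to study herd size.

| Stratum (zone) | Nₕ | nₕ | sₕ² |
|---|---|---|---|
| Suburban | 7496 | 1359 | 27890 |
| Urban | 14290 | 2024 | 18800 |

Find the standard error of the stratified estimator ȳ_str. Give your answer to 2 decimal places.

2.33

Var(ȳ_str) = Σₕ Wₕ²(1 − fₕ)sₕ²/nₕ with Wₕ = Nₕ/N, N = 21786.
Suburban: Wₕ = 0.34407418; term = 0.34407418²·(1 − 0.18129669)·27890/1359 = 1.9891144.
Urban: Wₕ = 0.65592582; term = 0.65592582²·(1 − 0.14163751)·18800/2024 = 3.4302639.
Sum = 5.4193783.
SE = √(5.4193783) = 2.33.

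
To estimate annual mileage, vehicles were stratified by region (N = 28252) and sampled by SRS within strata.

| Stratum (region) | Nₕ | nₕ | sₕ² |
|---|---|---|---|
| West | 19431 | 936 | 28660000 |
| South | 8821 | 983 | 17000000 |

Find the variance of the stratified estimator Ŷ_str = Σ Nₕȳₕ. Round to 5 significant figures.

Var(Ŷ_str) = Σₕ Nₕ²(1 − fₕ)sₕ²/nₕ.
West: 19431²·(1 − 936/19431)·28660000/936 = 1.1003981 × 10^13.
South: 8821²·(1 − 983/8821)·17000000/983 = 1.1956897 × 10^12.
Sum = 1.2199671 × 10^13.

1.2200 × 10^13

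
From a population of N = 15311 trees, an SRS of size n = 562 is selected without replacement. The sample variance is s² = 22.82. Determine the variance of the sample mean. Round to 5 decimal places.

0.03911

Under SRS without replacement, Var(ȳ) = (1 − f)·s²/n with f = n/N = 562/15311 = 0.03670564.
Var(ȳ) = (1 − 0.03670564)·22.82/562 = 0.96329436·0.040604982 = 0.03911455.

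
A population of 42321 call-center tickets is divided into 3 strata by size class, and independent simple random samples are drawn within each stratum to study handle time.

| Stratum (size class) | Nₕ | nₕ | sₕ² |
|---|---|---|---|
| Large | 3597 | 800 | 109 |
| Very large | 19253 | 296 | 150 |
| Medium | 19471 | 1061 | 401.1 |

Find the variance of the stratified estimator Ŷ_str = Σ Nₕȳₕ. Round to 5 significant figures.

3.2184 × 10^8

Var(Ŷ_str) = Σₕ Nₕ²(1 − fₕ)sₕ²/nₕ.
Large: 3597²·(1 − 800/3597)·109/800 = 1.3707852 × 10^6.
Very large: 19253²·(1 − 296/19253)·150/296 = 1.8495564 × 10^8.
Medium: 19471²·(1 − 1061/19471)·401.1/1061 = 1.3551249 × 10^8.
Sum = 3.2183892 × 10^8.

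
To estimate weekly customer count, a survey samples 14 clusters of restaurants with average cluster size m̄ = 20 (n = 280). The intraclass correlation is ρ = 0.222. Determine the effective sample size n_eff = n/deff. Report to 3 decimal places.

53.660

deff = 1 + (20 − 1)·0.222 = 1 + 4.218 = 5.218.
n_eff = 280 / 5.218 = 53.660.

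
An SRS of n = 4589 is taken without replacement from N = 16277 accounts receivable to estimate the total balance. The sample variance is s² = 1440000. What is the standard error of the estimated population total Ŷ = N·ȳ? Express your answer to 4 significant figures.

Var(Ŷ) = N²·Var(ȳ) = N²·(1 − n/N)·s²/n.
f = 4589/16277 = 0.28193156; Var(ȳ) = 0.71806844·1440000/4589 = 225.32546.
Var(Ŷ) = 16277² · 225.32546 = 5.9697892 × 10^10.
SE(Ŷ) = √(5.9697892 × 10^10) = 244300.

244300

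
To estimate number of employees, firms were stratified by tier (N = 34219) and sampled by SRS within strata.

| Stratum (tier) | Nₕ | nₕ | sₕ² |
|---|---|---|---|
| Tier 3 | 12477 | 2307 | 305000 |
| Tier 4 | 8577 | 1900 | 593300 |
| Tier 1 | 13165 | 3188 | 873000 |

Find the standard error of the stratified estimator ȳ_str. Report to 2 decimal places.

7.77

Var(ȳ_str) = Σₕ Wₕ²(1 − fₕ)sₕ²/nₕ with Wₕ = Nₕ/N, N = 34219.
Tier 3: Wₕ = 0.36462199; term = 0.36462199²·(1 − 0.18490022)·305000/2307 = 14.326785.
Tier 4: Wₕ = 0.25065022; term = 0.25065022²·(1 − 0.22152268)·593300/1900 = 15.272246.
Tier 1: Wₕ = 0.38472778; term = 0.38472778²·(1 − 0.24215724)·873000/3188 = 30.717236.
Sum = 60.316267.
SE = √(60.316267) = 7.77.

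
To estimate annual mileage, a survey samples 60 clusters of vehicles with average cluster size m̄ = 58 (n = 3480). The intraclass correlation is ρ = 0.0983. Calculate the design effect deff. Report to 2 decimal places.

deff = 1 + (58 − 1)·0.0983 = 1 + 5.6031 = 6.6031.

6.60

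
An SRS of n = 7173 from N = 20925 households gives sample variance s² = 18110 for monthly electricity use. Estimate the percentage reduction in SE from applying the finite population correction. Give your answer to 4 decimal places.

18.9319

f = n/N = 7173/20925 = 0.34279570.
SE_no-fpc = √(s²/n) = 1.5889448; SE_fpc = √((1−f)s²/n) = 1.288128.
Ratio = √(1−f) = 0.81068138. Reduction = 100·(1 − 0.81068138) = 18.9319%.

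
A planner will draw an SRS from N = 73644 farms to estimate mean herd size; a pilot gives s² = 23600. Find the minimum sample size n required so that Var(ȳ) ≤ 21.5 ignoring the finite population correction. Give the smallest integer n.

1098

Without fpc, n₀ = s²/D = 23600/21.5 = 1097.6744.
Rounding up, n = 1098.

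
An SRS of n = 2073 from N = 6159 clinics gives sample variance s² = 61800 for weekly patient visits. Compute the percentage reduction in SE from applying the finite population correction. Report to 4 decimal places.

18.5494

f = n/N = 2073/6159 = 0.33658061.
SE_no-fpc = √(s²/n) = 5.4600244; SE_fpc = √((1−f)s²/n) = 4.4472205.
Ratio = √(1−f) = 0.81450561. Reduction = 100·(1 − 0.81450561) = 18.5494%.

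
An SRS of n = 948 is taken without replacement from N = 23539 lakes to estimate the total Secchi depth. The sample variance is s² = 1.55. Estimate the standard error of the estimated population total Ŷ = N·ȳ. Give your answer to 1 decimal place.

932.4

Var(Ŷ) = N²·Var(ȳ) = N²·(1 − n/N)·s²/n.
f = 948/23539 = 0.04027359; Var(ȳ) = 0.95972641·1.55/948 = 0.0015691729.
Var(Ŷ) = 23539² · 0.0015691729 = 869454.41.
SE(Ŷ) = √(869454.41) = 932.4.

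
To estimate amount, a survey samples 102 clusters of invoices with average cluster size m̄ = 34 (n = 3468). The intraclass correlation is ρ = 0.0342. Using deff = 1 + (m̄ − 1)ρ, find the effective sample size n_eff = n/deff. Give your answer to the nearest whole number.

deff = 1 + (34 − 1)·0.0342 = 1 + 1.1286 = 2.1286.
n_eff = 3468 / 2.1286 = 1629.

1629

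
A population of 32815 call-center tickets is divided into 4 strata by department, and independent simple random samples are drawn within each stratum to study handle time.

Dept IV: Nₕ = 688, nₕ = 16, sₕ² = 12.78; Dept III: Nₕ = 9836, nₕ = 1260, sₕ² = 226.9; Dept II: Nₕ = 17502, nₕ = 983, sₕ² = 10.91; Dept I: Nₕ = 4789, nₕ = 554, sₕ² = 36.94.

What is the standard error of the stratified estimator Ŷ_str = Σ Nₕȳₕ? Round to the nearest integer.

4486

Var(Ŷ_str) = Σₕ Nₕ²(1 − fₕ)sₕ²/nₕ.
Dept IV: 688²·(1 − 16/688)·12.78/16 = 369290.88.
Dept III: 9836²·(1 − 1260/9836)·226.9/1260 = 1.5190331 × 10^7.
Dept II: 17502²·(1 − 983/17502)·10.91/983 = 3.2088001 × 10^6.
Dept I: 4789²·(1 − 554/4789)·36.94/554 = 1.3523384 × 10^6.
Sum = 2.012076 × 10^7.
SE = √(2.012076 × 10^7) = 4486.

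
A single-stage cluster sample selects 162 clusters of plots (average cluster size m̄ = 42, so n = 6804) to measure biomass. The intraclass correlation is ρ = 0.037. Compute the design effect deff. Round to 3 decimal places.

2.517

deff = 1 + (42 − 1)·0.037 = 1 + 1.517 = 2.517.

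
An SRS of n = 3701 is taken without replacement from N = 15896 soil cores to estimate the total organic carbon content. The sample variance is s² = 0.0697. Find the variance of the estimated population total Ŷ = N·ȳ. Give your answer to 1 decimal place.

Var(Ŷ) = N²·Var(ȳ) = N²·(1 − n/N)·s²/n.
f = 3701/15896 = 0.23282587; Var(ȳ) = 0.76717413·0.0697/3701 = 1.4447997 × 10^-5.
Var(Ŷ) = 15896² · (1.4447997 × 10^-5) = 3650.7606.

3650.8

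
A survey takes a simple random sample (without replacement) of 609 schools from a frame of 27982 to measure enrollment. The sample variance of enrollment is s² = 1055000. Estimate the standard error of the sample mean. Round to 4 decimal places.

41.1661

Under SRS without replacement, Var(ȳ) = (1 − f)·s²/n with f = n/N = 609/27982 = 0.02176399.
Var(ȳ) = (1 − 0.02176399)·1055000/609 = 0.97823601·1732.3481 = 1694.6453.
SE(ȳ) = √(1694.6453) = 41.1661.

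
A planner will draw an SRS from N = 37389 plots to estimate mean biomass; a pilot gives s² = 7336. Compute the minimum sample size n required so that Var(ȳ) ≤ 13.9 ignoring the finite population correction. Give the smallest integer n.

528

Without fpc, n₀ = s²/D = 7336/13.9 = 527.7698.
Rounding up, n = 528.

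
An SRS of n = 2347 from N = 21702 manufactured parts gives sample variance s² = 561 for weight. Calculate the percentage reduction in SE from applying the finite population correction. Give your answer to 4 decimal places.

f = n/N = 2347/21702 = 0.10814671.
SE_no-fpc = √(s²/n) = 0.48890546; SE_fpc = √((1−f)s²/n) = 0.46171246.
Ratio = √(1−f) = 0.94437984. Reduction = 100·(1 − 0.94437984) = 5.5620%.

5.5620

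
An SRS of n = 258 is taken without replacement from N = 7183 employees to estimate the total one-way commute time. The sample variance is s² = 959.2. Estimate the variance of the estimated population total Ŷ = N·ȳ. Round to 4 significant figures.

Var(Ŷ) = N²·Var(ȳ) = N²·(1 − n/N)·s²/n.
f = 258/7183 = 0.03591814; Var(ȳ) = 0.96408186·959.2/258 = 3.5842919.
Var(Ŷ) = 7183² · 3.5842919 = 1.8493329 × 10^8.

1.849 × 10^8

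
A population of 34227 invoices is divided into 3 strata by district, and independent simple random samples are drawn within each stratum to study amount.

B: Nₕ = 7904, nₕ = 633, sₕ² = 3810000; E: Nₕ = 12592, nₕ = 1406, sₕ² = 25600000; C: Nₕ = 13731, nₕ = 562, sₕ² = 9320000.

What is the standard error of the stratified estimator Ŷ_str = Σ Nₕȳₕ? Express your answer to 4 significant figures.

2.431 × 10^6

Var(Ŷ_str) = Σₕ Nₕ²(1 − fₕ)sₕ²/nₕ.
B: 7904²·(1 − 633/7904)·3810000/633 = 3.4590938 × 10^11.
E: 12592²·(1 − 1406/12592)·25600000/1406 = 2.5646268 × 10^12.
C: 13731²·(1 − 562/13731)·9320000/562 = 2.9987106 × 10^12.
Sum = 5.9092468 × 10^12.
SE = √(5.9092468 × 10^12) = 2.431 × 10^6.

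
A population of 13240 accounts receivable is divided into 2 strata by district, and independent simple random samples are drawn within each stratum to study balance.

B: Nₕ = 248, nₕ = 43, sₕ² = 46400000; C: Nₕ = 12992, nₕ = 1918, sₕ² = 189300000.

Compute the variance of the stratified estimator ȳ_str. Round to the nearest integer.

Var(ȳ_str) = Σₕ Wₕ²(1 − fₕ)sₕ²/nₕ with Wₕ = Nₕ/N, N = 13240.
B: Wₕ = 0.01873112; term = 0.01873112²·(1 − 0.17338710)·46400000/43 = 312.95298.
C: Wₕ = 0.98126888; term = 0.98126888²·(1 − 0.14762931)·189300000/1918 = 81004.02.
Sum = 81316.973.

81317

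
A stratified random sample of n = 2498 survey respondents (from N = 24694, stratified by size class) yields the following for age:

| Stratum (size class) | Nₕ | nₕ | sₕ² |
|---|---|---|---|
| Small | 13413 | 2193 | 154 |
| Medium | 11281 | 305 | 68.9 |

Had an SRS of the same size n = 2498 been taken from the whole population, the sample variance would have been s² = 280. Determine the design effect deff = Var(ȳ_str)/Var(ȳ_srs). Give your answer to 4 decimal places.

Var(ȳ_str) = Σ Wₕ²(1−fₕ)sₕ²/nₕ with Wₕ = Nₕ/24694:
  Small: (13413/24694)²·(1−2193/13413)·154/2193 = 0.017330775
  Medium: (11281/24694)²·(1−305/11281)·68.9/305 = 0.045869942
  → Var(ȳ_str) = 0.063200717.
Var(ȳ_srs) = (1 − 2498/24694)·280/2498 = 0.10075088.
deff = 0.063200717 / 0.10075088 = 0.6273.

0.6273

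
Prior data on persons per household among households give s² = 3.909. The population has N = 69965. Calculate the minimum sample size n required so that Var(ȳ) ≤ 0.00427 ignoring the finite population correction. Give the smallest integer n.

Without fpc, n₀ = s²/D = 3.909/0.00427 = 915.4567.
Rounding up, n = 916.

916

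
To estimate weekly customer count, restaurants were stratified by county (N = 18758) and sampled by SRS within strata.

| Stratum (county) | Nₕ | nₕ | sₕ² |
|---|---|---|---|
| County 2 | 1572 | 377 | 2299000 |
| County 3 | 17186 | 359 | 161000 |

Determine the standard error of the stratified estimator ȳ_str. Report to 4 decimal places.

Var(ȳ_str) = Σₕ Wₕ²(1 − fₕ)sₕ²/nₕ with Wₕ = Nₕ/N, N = 18758.
County 2: Wₕ = 0.08380424; term = 0.08380424²·(1 − 0.23982188)·2299000/377 = 32.557047.
County 3: Wₕ = 0.91619576; term = 0.91619576²·(1 − 0.02088910)·161000/359 = 368.58688.
Sum = 401.14393.
SE = √(401.14393) = 20.0286.

20.0286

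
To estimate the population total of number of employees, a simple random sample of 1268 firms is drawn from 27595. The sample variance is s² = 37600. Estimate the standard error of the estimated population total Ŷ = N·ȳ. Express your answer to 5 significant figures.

Var(Ŷ) = N²·Var(ȳ) = N²·(1 − n/N)·s²/n.
f = 1268/27595 = 0.04595035; Var(ȳ) = 0.95404965·37600/1268 = 28.290431.
Var(Ŷ) = 27595² · 28.290431 = 2.1542711 × 10^10.
SE(Ŷ) = √(2.1542711 × 10^10) = 146770.

146770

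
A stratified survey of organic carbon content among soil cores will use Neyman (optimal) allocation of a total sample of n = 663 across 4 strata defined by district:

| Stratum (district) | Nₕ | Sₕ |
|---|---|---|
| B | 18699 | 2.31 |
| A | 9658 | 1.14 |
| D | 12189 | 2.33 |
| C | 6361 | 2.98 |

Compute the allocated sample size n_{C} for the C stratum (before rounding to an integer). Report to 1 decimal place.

Neyman allocation: nₕ = n·NₕSₕ / Σⱼ NⱼSⱼ.
Σ NⱼSⱼ = 18699·2.31 + 9658·1.14 + 12189·2.33 + 6361·2.98 = 101560.96.
n_{C} = 663·6361·2.98 / 101560.96 = 123.7.

123.7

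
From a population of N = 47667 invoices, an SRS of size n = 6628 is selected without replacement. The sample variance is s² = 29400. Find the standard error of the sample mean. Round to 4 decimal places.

1.9542

Under SRS without replacement, Var(ȳ) = (1 − f)·s²/n with f = n/N = 6628/47667 = 0.13904798.
Var(ȳ) = (1 − 0.13904798)·29400/6628 = 0.86095202·4.4357272 = 3.8189483.
SE(ȳ) = √(3.8189483) = 1.9542.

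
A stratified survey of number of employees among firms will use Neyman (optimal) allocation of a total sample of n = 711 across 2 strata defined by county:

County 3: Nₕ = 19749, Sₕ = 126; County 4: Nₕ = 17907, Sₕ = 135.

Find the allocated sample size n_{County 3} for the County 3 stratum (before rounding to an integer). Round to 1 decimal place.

Neyman allocation: nₕ = n·NₕSₕ / Σⱼ NⱼSⱼ.
Σ NⱼSⱼ = 19749·126 + 17907·135 = 4.905819 × 10^6.
n_{County 3} = 711·19749·126 / (4.905819 × 10^6) = 360.6.

360.6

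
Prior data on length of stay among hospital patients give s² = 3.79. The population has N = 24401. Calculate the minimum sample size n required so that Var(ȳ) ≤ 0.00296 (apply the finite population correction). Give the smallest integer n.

1217

Without fpc, n₀ = s²/D = 3.79/0.00296 = 1280.4054.
With fpc, (1 − n/N)·s²/n ≤ D requires n ≥ n₀/(1 + n₀/N) = 1280.4054/(1 + 1280.4054/24401) = 1216.5679.
Rounding up, n = 1217.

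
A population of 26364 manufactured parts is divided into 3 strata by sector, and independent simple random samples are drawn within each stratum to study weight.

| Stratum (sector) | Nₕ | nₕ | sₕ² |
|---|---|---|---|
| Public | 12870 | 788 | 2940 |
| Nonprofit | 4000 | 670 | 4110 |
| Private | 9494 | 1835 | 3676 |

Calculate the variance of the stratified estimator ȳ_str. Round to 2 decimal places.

Var(ȳ_str) = Σₕ Wₕ²(1 − fₕ)sₕ²/nₕ with Wₕ = Nₕ/N, N = 26364.
Public: Wₕ = 0.48816568; term = 0.48816568²·(1 − 0.06122766)·2940/788 = 0.83467208.
Nonprofit: Wₕ = 0.15172205; term = 0.15172205²·(1 − 0.16750000)·4110/670 = 0.11755704.
Private: Wₕ = 0.36011227; term = 0.36011227²·(1 − 0.19327997)·3676/1835 = 0.20957435.
Sum = 1.1618035.

1.16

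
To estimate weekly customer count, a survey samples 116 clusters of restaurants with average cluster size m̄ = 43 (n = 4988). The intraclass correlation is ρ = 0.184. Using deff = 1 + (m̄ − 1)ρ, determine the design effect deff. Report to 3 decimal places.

8.728

deff = 1 + (43 − 1)·0.184 = 1 + 7.728 = 8.728.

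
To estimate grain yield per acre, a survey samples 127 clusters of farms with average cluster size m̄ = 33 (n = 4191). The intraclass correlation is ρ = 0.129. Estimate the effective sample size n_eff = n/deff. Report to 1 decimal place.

deff = 1 + (33 − 1)·0.129 = 1 + 4.128 = 5.128.
n_eff = 4191 / 5.128 = 817.3.

817.3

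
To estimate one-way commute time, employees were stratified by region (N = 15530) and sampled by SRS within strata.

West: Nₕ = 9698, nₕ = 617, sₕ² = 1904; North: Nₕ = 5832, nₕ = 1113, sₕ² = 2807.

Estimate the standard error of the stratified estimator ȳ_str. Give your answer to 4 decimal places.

Var(ȳ_str) = Σₕ Wₕ²(1 − fₕ)sₕ²/nₕ with Wₕ = Nₕ/N, N = 15530.
West: Wₕ = 0.62446877; term = 0.62446877²·(1 − 0.06362137)·1904/617 = 1.1268205.
North: Wₕ = 0.37553123; term = 0.37553123²·(1 − 0.19084362)·2807/1113 = 0.28778744.
Sum = 1.4146079.
SE = √(1.4146079) = 1.1894.

1.1894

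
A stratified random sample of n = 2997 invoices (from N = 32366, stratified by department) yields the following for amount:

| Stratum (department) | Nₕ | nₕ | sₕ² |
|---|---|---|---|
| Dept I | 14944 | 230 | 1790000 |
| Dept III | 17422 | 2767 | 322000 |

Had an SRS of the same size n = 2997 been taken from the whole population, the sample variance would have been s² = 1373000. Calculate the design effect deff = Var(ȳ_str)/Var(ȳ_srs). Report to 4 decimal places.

3.9979

Var(ȳ_str) = Σ Wₕ²(1−fₕ)sₕ²/nₕ with Wₕ = Nₕ/32366:
  Dept I: (14944/32366)²·(1−230/14944)·1790000/230 = 1633.5963
  Dept III: (17422/32366)²·(1−2767/17422)·322000/2767 = 28.363021
  → Var(ȳ_str) = 1661.9593.
Var(ȳ_srs) = (1 − 2997/32366)·1373000/2997 = 415.70373.
deff = 1661.9593 / 415.70373 = 3.9979.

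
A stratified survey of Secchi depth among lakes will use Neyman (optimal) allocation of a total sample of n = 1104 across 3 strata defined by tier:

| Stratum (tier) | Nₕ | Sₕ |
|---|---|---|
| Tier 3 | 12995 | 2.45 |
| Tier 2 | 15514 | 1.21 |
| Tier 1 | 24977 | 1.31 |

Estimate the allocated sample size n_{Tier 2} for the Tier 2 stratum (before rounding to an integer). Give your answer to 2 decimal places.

248.70

Neyman allocation: nₕ = n·NₕSₕ / Σⱼ NⱼSⱼ.
Σ NⱼSⱼ = 12995·2.45 + 15514·1.21 + 24977·1.31 = 83329.56.
n_{Tier 2} = 1104·15514·1.21 / 83329.56 = 248.70.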